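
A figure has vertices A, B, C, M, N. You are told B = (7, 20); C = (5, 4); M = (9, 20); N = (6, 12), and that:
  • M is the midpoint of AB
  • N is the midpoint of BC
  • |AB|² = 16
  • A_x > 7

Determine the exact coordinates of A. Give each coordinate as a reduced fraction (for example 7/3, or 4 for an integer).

A = (11, 20)

1. A_x = 11  [A = 2·M−B = 2·(9, 20)−(7, 20)]
2. A_y = 20  [A = 2·M−B = 2·(9, 20)−(7, 20)]
   so A = (11, 20)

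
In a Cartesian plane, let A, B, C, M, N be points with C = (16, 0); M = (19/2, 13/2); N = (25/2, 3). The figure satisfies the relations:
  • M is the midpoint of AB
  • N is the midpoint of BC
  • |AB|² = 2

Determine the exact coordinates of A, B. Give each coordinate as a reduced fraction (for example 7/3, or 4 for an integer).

1. B_x = 9  [B = 2·N−C = 2·(25/2, 3)−(16, 0)]
2. B_y = 6  [B = 2·N−C = 2·(25/2, 3)−(16, 0)]
   so B = (9, 6)
3. A_x = 10  [A = 2·M−B = 2·(19/2, 13/2)−(9, 6)]
4. A_y = 7  [A = 2·M−B = 2·(19/2, 13/2)−(9, 6)]
   so A = (10, 7)

A = (10, 7)
B = (9, 6)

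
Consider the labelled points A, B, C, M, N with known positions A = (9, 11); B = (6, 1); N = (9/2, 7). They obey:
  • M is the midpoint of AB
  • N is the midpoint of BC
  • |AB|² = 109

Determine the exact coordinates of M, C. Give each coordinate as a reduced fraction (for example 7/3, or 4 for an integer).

M = (15/2, 6)
C = (3, 13)

1. M_x = 15/2  [2·M = A+B = (9, 11)+(6, 1)]
2. M_y = 6  [2·M = A+B = (9, 11)+(6, 1)]
   so M = (15/2, 6)
3. C_x = 3  [C = 2·N−B = 2·(9/2, 7)−(6, 1)]
4. C_y = 13  [C = 2·N−B = 2·(9/2, 7)−(6, 1)]
   so C = (3, 13)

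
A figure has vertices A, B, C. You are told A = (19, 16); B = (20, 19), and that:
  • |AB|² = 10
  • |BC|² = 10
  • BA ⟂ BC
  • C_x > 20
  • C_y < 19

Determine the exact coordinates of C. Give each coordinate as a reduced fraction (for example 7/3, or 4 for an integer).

1. C_x = 23  [[BA ⟂ BC ⇒ -1x-3y+77=0] ∩ [|C−(20, 19)|²=10]]
2. C_y = 18  [[BA ⟂ BC ⇒ -1x-3y+77=0] ∩ [|C−(20, 19)|²=10]]
   so C = (23, 18)

C = (23, 18)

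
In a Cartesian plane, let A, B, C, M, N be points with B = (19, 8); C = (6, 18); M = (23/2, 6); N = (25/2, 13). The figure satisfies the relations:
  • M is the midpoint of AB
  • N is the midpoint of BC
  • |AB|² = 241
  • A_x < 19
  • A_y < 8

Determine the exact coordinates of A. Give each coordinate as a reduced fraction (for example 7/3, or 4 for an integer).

1. A_x = 4  [A = 2·M−B = 2·(23/2, 6)−(19, 8)]
2. A_y = 4  [A = 2·M−B = 2·(23/2, 6)−(19, 8)]
   so A = (4, 4)

A = (4, 4)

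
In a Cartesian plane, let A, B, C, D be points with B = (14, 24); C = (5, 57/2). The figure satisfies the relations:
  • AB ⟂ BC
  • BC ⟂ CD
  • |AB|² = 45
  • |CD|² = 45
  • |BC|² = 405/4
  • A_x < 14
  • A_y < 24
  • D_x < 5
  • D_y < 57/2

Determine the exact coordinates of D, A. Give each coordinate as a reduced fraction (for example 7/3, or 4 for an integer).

1. D_x = 2  [[BC ⟂ CD ⇒ -9x+9/2y-333/4=0] ∩ [|D−(5, 57/2)|²=45]]
2. D_y = 45/2  [[BC ⟂ CD ⇒ -9x+9/2y-333/4=0] ∩ [|D−(5, 57/2)|²=45]]
   so D = (2, 45/2)
3. A_x = 11  [[AB ⟂ BC ⇒ 9x-9/2y-18=0] ∩ [|A−(14, 24)|²=45]]
4. A_y = 18  [[AB ⟂ BC ⇒ 9x-9/2y-18=0] ∩ [|A−(14, 24)|²=45]]
   so A = (11, 18)

D = (2, 45/2)
A = (11, 18)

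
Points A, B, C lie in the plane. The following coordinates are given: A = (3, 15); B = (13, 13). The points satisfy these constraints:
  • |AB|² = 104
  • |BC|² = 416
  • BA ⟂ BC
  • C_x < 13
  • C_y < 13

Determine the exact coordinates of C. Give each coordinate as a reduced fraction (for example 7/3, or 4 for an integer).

C = (9, -7)

1. C_x = 9  [[BA ⟂ BC ⇒ -10x+2y+104=0] ∩ [|C−(13, 13)|²=416]]
2. C_y = -7  [[BA ⟂ BC ⇒ -10x+2y+104=0] ∩ [|C−(13, 13)|²=416]]
   so C = (9, -7)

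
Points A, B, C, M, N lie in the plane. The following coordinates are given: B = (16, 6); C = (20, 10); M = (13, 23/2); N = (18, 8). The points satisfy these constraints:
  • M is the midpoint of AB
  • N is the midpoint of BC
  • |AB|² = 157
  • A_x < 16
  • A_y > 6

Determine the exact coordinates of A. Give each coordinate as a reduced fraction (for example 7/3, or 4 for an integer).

A = (10, 17)

1. A_x = 10  [A = 2·M−B = 2·(13, 23/2)−(16, 6)]
2. A_y = 17  [A = 2·M−B = 2·(13, 23/2)−(16, 6)]
   so A = (10, 17)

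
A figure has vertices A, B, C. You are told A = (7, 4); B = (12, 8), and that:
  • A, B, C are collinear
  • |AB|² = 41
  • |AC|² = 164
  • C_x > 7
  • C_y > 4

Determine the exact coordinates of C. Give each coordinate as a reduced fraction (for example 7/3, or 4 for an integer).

C = (17, 12)

1. C_x = 17  [[A, B, C are collinear ⇒ -4x+5y+8=0] ∩ [|C−(7, 4)|²=164]]
2. C_y = 12  [[A, B, C are collinear ⇒ -4x+5y+8=0] ∩ [|C−(7, 4)|²=164]]
   so C = (17, 12)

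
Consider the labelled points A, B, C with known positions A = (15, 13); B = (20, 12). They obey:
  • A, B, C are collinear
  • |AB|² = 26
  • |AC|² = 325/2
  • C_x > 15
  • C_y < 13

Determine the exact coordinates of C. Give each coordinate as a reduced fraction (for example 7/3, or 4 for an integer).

C = (55/2, 21/2)

1. C_x = 55/2  [[A, B, C are collinear ⇒ 1x+5y-80=0] ∩ [|C−(15, 13)|²=325/2]]
2. C_y = 21/2  [[A, B, C are collinear ⇒ 1x+5y-80=0] ∩ [|C−(15, 13)|²=325/2]]
   so C = (55/2, 21/2)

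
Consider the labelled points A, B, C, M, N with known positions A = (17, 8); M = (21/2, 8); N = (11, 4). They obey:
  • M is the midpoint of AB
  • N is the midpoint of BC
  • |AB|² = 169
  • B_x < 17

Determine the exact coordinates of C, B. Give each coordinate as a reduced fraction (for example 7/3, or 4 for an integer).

1. B_x = 4  [B = 2·M−A = 2·(21/2, 8)−(17, 8)]
2. B_y = 8  [B = 2·M−A = 2·(21/2, 8)−(17, 8)]
   so B = (4, 8)
3. C_x = 18  [C = 2·N−B = 2·(11, 4)−(4, 8)]
4. C_y = 0  [C = 2·N−B = 2·(11, 4)−(4, 8)]
   so C = (18, 0)

C = (18, 0)
B = (4, 8)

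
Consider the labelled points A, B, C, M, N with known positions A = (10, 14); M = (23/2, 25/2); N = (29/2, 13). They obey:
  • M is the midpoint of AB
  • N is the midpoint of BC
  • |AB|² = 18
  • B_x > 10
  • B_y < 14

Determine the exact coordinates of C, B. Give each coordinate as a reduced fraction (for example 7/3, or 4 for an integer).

1. B_x = 13  [B = 2·M−A = 2·(23/2, 25/2)−(10, 14)]
2. B_y = 11  [B = 2·M−A = 2·(23/2, 25/2)−(10, 14)]
   so B = (13, 11)
3. C_x = 16  [C = 2·N−B = 2·(29/2, 13)−(13, 11)]
4. C_y = 15  [C = 2·N−B = 2·(29/2, 13)−(13, 11)]
   so C = (16, 15)

C = (16, 15)
B = (13, 11)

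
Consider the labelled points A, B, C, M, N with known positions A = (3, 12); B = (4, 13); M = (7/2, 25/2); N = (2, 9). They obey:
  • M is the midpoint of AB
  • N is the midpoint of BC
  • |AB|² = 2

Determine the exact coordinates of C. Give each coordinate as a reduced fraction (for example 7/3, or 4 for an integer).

C = (0, 5)

1. C_x = 0  [C = 2·N−B = 2·(2, 9)−(4, 13)]
2. C_y = 5  [C = 2·N−B = 2·(2, 9)−(4, 13)]
   so C = (0, 5)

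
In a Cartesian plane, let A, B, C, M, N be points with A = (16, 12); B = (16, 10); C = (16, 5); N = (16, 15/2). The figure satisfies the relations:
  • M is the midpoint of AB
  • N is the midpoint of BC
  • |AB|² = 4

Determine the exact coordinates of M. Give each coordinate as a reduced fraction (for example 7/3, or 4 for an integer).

1. M_x = 16  [2·M = A+B = (16, 12)+(16, 10)]
2. M_y = 11  [2·M = A+B = (16, 12)+(16, 10)]
   so M = (16, 11)

M = (16, 11)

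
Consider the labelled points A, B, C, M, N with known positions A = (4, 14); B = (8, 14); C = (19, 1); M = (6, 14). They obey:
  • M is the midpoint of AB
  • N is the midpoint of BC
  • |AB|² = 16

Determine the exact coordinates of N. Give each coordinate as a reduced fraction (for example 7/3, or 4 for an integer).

N = (27/2, 15/2)

1. N_x = 27/2  [2·N = B+C = (8, 14)+(19, 1)]
2. N_y = 15/2  [2·N = B+C = (8, 14)+(19, 1)]
   so N = (27/2, 15/2)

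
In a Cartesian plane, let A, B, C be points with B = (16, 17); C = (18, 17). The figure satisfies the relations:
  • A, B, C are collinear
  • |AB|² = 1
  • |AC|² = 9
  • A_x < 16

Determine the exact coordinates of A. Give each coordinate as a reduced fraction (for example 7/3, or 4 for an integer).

1. A_x = 15  [[A, B, C are collinear ⇒ 2y-34=0] ∩ [|A−(16, 17)|²=1]]
2. A_y = 17  [[A, B, C are collinear ⇒ 2y-34=0] ∩ [|A−(16, 17)|²=1]]
   so A = (15, 17)

A = (15, 17)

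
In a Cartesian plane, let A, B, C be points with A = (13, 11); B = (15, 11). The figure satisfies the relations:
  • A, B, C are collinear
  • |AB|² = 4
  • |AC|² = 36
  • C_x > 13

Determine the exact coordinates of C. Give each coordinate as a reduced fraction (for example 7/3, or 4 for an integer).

1. C_x = 19  [[A, B, C are collinear ⇒ 2y-22=0] ∩ [|C−(13, 11)|²=36]]
2. C_y = 11  [[A, B, C are collinear ⇒ 2y-22=0] ∩ [|C−(13, 11)|²=36]]
   so C = (19, 11)

C = (19, 11)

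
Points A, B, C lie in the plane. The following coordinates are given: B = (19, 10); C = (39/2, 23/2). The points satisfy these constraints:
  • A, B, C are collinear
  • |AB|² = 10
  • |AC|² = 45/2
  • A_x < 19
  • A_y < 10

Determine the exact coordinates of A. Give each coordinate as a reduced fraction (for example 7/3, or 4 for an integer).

A = (18, 7)

1. A_x = 18  [[A, B, C are collinear ⇒ -3/2x+1/2y+47/2=0] ∩ [|A−(19, 10)|²=10]]
2. A_y = 7  [[A, B, C are collinear ⇒ -3/2x+1/2y+47/2=0] ∩ [|A−(19, 10)|²=10]]
   so A = (18, 7)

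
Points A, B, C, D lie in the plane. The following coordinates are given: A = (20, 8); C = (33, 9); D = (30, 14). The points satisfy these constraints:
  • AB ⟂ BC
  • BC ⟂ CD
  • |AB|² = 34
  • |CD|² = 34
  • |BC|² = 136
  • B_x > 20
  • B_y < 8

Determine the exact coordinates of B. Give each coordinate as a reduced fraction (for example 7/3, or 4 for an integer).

1. B_x = 23  [[BC ⟂ CD ⇒ 3x-5y-54=0] ∩ [|B−(20, 8)|²=34]]
2. B_y = 3  [[BC ⟂ CD ⇒ 3x-5y-54=0] ∩ [|B−(20, 8)|²=34]]
   so B = (23, 3)

B = (23, 3)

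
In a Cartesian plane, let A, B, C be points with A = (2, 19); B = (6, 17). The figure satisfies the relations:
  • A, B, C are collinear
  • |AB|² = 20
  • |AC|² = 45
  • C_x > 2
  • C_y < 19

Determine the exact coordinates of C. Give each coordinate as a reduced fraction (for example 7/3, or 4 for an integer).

1. C_x = 8  [[A, B, C are collinear ⇒ 2x+4y-80=0] ∩ [|C−(2, 19)|²=45]]
2. C_y = 16  [[A, B, C are collinear ⇒ 2x+4y-80=0] ∩ [|C−(2, 19)|²=45]]
   so C = (8, 16)

C = (8, 16)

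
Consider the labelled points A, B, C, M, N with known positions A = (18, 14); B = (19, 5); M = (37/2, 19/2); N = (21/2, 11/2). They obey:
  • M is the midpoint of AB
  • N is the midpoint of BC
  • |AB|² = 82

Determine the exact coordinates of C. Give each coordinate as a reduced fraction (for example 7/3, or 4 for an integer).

C = (2, 6)

1. C_x = 2  [C = 2·N−B = 2·(21/2, 11/2)−(19, 5)]
2. C_y = 6  [C = 2·N−B = 2·(21/2, 11/2)−(19, 5)]
   so C = (2, 6)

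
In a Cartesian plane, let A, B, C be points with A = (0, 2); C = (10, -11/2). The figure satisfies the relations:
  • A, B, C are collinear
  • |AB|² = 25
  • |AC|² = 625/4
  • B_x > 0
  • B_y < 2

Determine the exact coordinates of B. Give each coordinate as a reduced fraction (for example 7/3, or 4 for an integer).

B = (4, -1)

1. B_x = 4  [[A, B, C are collinear ⇒ -15/2x-10y+20=0] ∩ [|B−(0, 2)|²=25]]
2. B_y = -1  [[A, B, C are collinear ⇒ -15/2x-10y+20=0] ∩ [|B−(0, 2)|²=25]]
   so B = (4, -1)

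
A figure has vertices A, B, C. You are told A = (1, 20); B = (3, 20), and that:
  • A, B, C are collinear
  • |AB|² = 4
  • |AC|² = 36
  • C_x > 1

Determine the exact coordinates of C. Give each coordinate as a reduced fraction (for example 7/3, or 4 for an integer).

1. C_x = 7  [[A, B, C are collinear ⇒ 2y-40=0] ∩ [|C−(1, 20)|²=36]]
2. C_y = 20  [[A, B, C are collinear ⇒ 2y-40=0] ∩ [|C−(1, 20)|²=36]]
   so C = (7, 20)

C = (7, 20)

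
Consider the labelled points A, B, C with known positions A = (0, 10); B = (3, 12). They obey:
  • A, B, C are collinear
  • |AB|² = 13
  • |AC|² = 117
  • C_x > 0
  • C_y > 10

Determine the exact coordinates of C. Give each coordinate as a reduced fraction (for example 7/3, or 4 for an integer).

C = (9, 16)

1. C_x = 9  [[A, B, C are collinear ⇒ -2x+3y-30=0] ∩ [|C−(0, 10)|²=117]]
2. C_y = 16  [[A, B, C are collinear ⇒ -2x+3y-30=0] ∩ [|C−(0, 10)|²=117]]
   so C = (9, 16)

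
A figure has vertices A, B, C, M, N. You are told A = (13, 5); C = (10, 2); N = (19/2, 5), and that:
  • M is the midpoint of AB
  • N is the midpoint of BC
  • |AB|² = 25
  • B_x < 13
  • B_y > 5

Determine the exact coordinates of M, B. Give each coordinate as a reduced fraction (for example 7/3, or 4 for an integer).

1. B_x = 9  [B = 2·N−C = 2·(19/2, 5)−(10, 2)]
2. B_y = 8  [B = 2·N−C = 2·(19/2, 5)−(10, 2)]
   so B = (9, 8)
3. M_x = 11  [2·M = A+B = (13, 5)+(9, 8)]
4. M_y = 13/2  [2·M = A+B = (13, 5)+(9, 8)]
   so M = (11, 13/2)

M = (11, 13/2)
B = (9, 8)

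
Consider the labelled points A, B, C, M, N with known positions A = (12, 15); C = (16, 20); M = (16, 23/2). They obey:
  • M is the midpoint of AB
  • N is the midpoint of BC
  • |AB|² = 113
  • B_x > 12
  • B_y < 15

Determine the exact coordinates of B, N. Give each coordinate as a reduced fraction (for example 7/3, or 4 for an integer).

B = (20, 8)
N = (18, 14)

1. B_x = 20  [B = 2·M−A = 2·(16, 23/2)−(12, 15)]
2. B_y = 8  [B = 2·M−A = 2·(16, 23/2)−(12, 15)]
   so B = (20, 8)
3. N_x = 18  [2·N = B+C = (20, 8)+(16, 20)]
4. N_y = 14  [2·N = B+C = (20, 8)+(16, 20)]
   so N = (18, 14)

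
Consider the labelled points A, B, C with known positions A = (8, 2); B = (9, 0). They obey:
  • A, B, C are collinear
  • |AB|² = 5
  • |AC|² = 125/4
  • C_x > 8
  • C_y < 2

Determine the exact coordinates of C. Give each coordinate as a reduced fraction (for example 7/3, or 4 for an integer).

C = (21/2, -3)

1. C_x = 21/2  [[A, B, C are collinear ⇒ 2x+1y-18=0] ∩ [|C−(8, 2)|²=125/4]]
2. C_y = -3  [[A, B, C are collinear ⇒ 2x+1y-18=0] ∩ [|C−(8, 2)|²=125/4]]
   so C = (21/2, -3)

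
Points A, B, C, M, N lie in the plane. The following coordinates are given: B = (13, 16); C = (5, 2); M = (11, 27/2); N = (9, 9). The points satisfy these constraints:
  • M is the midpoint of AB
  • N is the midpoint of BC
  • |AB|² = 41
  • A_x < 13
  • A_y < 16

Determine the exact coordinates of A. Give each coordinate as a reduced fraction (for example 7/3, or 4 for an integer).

A = (9, 11)

1. A_x = 9  [A = 2·M−B = 2·(11, 27/2)−(13, 16)]
2. A_y = 11  [A = 2·M−B = 2·(11, 27/2)−(13, 16)]
   so A = (9, 11)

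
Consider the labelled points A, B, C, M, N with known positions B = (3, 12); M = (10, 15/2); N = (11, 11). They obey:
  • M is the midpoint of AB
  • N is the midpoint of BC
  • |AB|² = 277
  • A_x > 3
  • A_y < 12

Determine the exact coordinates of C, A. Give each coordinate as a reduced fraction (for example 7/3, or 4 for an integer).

1. A_x = 17  [A = 2·M−B = 2·(10, 15/2)−(3, 12)]
2. A_y = 3  [A = 2·M−B = 2·(10, 15/2)−(3, 12)]
   so A = (17, 3)
3. C_x = 19  [C = 2·N−B = 2·(11, 11)−(3, 12)]
4. C_y = 10  [C = 2·N−B = 2·(11, 11)−(3, 12)]
   so C = (19, 10)

C = (19, 10)
A = (17, 3)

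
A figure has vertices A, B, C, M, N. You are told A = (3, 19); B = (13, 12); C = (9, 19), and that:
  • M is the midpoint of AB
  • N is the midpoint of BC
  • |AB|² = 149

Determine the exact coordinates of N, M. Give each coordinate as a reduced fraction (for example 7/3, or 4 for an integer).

1. M_x = 8  [2·M = A+B = (3, 19)+(13, 12)]
2. M_y = 31/2  [2·M = A+B = (3, 19)+(13, 12)]
   so M = (8, 31/2)
3. N_x = 11  [2·N = B+C = (13, 12)+(9, 19)]
4. N_y = 31/2  [2·N = B+C = (13, 12)+(9, 19)]
   so N = (11, 31/2)

N = (11, 31/2)
M = (8, 31/2)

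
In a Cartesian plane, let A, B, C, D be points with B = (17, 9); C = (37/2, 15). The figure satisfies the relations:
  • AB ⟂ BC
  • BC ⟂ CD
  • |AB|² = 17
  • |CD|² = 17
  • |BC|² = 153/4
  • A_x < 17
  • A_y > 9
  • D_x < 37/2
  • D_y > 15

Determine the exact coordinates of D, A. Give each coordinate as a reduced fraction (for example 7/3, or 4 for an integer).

D = (29/2, 16)
A = (13, 10)

1. D_x = 29/2  [[BC ⟂ CD ⇒ 3/2x+6y-471/4=0] ∩ [|D−(37/2, 15)|²=17]]
2. D_y = 16  [[BC ⟂ CD ⇒ 3/2x+6y-471/4=0] ∩ [|D−(37/2, 15)|²=17]]
   so D = (29/2, 16)
3. A_x = 13  [[AB ⟂ BC ⇒ -3/2x-6y+159/2=0] ∩ [|A−(17, 9)|²=17]]
4. A_y = 10  [[AB ⟂ BC ⇒ -3/2x-6y+159/2=0] ∩ [|A−(17, 9)|²=17]]
   so A = (13, 10)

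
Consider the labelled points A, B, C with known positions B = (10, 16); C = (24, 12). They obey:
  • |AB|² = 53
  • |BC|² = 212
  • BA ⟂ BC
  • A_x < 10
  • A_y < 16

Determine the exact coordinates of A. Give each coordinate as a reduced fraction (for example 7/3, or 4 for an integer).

A = (8, 9)

1. A_x = 8  [[BA ⟂ BC ⇒ 14x-4y-76=0] ∩ [|A−(10, 16)|²=53]]
2. A_y = 9  [[BA ⟂ BC ⇒ 14x-4y-76=0] ∩ [|A−(10, 16)|²=53]]
   so A = (8, 9)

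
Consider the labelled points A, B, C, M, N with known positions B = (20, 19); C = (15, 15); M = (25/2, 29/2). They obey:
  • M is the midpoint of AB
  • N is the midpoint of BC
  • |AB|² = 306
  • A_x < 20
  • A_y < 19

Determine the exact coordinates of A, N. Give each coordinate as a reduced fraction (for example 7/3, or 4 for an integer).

A = (5, 10)
N = (35/2, 17)

1. A_x = 5  [A = 2·M−B = 2·(25/2, 29/2)−(20, 19)]
2. A_y = 10  [A = 2·M−B = 2·(25/2, 29/2)−(20, 19)]
   so A = (5, 10)
3. N_x = 35/2  [2·N = B+C = (20, 19)+(15, 15)]
4. N_y = 17  [2·N = B+C = (20, 19)+(15, 15)]
   so N = (35/2, 17)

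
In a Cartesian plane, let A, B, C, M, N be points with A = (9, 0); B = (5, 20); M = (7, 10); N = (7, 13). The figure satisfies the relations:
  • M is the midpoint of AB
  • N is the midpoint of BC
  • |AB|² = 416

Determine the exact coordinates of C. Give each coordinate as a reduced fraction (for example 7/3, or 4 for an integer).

C = (9, 6)

1. C_x = 9  [C = 2·N−B = 2·(7, 13)−(5, 20)]
2. C_y = 6  [C = 2·N−B = 2·(7, 13)−(5, 20)]
   so C = (9, 6)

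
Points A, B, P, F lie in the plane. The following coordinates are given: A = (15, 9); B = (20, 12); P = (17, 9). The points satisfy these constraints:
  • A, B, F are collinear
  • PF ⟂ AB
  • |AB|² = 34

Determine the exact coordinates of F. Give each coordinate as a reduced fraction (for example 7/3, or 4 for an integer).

1. F_x = 280/17  [[A, B, F are collinear ⇒ -3x+5y=0] ∩ [PF ⟂ AB ⇒ 5x+3y-112=0]]
2. F_y = 168/17  [[A, B, F are collinear ⇒ -3x+5y=0] ∩ [PF ⟂ AB ⇒ 5x+3y-112=0]]
   so F = (280/17, 168/17)

F = (280/17, 168/17)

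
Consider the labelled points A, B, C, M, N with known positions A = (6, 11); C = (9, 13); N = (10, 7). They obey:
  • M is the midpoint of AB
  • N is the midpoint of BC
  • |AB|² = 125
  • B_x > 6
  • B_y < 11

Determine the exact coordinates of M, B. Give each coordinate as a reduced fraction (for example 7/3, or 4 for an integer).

M = (17/2, 6)
B = (11, 1)

1. B_x = 11  [B = 2·N−C = 2·(10, 7)−(9, 13)]
2. B_y = 1  [B = 2·N−C = 2·(10, 7)−(9, 13)]
   so B = (11, 1)
3. M_x = 17/2  [2·M = A+B = (6, 11)+(11, 1)]
4. M_y = 6  [2·M = A+B = (6, 11)+(11, 1)]
   so M = (17/2, 6)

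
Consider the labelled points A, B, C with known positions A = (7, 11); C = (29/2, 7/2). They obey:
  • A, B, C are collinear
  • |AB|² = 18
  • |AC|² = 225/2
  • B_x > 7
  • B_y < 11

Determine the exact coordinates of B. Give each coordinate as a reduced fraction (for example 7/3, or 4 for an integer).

1. B_x = 10  [[A, B, C are collinear ⇒ -15/2x-15/2y+135=0] ∩ [|B−(7, 11)|²=18]]
2. B_y = 8  [[A, B, C are collinear ⇒ -15/2x-15/2y+135=0] ∩ [|B−(7, 11)|²=18]]
   so B = (10, 8)

B = (10, 8)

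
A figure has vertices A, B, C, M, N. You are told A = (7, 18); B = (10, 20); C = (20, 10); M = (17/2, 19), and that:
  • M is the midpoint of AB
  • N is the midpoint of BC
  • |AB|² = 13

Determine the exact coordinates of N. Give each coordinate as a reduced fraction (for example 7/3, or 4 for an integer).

N = (15, 15)

1. N_x = 15  [2·N = B+C = (10, 20)+(20, 10)]
2. N_y = 15  [2·N = B+C = (10, 20)+(20, 10)]
   so N = (15, 15)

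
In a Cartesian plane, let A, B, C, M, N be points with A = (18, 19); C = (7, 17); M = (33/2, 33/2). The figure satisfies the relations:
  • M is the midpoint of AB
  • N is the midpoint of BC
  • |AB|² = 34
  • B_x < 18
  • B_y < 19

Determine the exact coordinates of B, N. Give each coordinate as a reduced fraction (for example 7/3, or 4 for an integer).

B = (15, 14)
N = (11, 31/2)

1. B_x = 15  [B = 2·M−A = 2·(33/2, 33/2)−(18, 19)]
2. B_y = 14  [B = 2·M−A = 2·(33/2, 33/2)−(18, 19)]
   so B = (15, 14)
3. N_x = 11  [2·N = B+C = (15, 14)+(7, 17)]
4. N_y = 31/2  [2·N = B+C = (15, 14)+(7, 17)]
   so N = (11, 31/2)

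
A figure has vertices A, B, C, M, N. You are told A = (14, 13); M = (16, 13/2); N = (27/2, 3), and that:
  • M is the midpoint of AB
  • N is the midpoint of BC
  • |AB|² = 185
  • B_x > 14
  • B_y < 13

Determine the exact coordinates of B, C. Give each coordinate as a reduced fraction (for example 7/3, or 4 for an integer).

1. B_x = 18  [B = 2·M−A = 2·(16, 13/2)−(14, 13)]
2. B_y = 0  [B = 2·M−A = 2·(16, 13/2)−(14, 13)]
   so B = (18, 0)
3. C_x = 9  [C = 2·N−B = 2·(27/2, 3)−(18, 0)]
4. C_y = 6  [C = 2·N−B = 2·(27/2, 3)−(18, 0)]
   so C = (9, 6)

B = (18, 0)
C = (9, 6)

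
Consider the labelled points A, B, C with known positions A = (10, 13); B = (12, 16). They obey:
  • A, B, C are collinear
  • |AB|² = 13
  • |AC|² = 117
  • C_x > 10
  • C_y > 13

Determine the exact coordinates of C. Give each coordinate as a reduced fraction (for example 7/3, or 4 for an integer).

1. C_x = 16  [[A, B, C are collinear ⇒ -3x+2y+4=0] ∩ [|C−(10, 13)|²=117]]
2. C_y = 22  [[A, B, C are collinear ⇒ -3x+2y+4=0] ∩ [|C−(10, 13)|²=117]]
   so C = (16, 22)

C = (16, 22)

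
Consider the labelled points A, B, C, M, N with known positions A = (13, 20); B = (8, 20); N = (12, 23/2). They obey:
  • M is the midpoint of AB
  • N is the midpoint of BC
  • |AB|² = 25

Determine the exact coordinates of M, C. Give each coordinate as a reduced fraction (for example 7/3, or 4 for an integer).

1. M_x = 21/2  [2·M = A+B = (13, 20)+(8, 20)]
2. M_y = 20  [2·M = A+B = (13, 20)+(8, 20)]
   so M = (21/2, 20)
3. C_x = 16  [C = 2·N−B = 2·(12, 23/2)−(8, 20)]
4. C_y = 3  [C = 2·N−B = 2·(12, 23/2)−(8, 20)]
   so C = (16, 3)

M = (21/2, 20)
C = (16, 3)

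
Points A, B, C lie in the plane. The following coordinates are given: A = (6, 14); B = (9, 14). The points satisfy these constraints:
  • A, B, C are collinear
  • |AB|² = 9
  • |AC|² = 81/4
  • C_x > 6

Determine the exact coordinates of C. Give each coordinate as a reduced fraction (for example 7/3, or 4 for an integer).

1. C_x = 21/2  [[A, B, C are collinear ⇒ 3y-42=0] ∩ [|C−(6, 14)|²=81/4]]
2. C_y = 14  [[A, B, C are collinear ⇒ 3y-42=0] ∩ [|C−(6, 14)|²=81/4]]
   so C = (21/2, 14)

C = (21/2, 14)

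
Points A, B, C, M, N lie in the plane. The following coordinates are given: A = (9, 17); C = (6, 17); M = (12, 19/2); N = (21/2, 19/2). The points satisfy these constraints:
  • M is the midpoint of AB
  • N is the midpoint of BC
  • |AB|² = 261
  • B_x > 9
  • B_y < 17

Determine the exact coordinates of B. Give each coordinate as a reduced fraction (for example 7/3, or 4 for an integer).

B = (15, 2)

1. B_x = 15  [B = 2·M−A = 2·(12, 19/2)−(9, 17)]
2. B_y = 2  [B = 2·M−A = 2·(12, 19/2)−(9, 17)]
   so B = (15, 2)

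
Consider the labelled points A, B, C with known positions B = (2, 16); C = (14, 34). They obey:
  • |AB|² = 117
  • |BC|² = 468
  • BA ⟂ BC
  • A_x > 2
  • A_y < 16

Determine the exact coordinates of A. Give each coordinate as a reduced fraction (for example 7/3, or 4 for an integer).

1. A_x = 11  [[BA ⟂ BC ⇒ 12x+18y-312=0] ∩ [|A−(2, 16)|²=117]]
2. A_y = 10  [[BA ⟂ BC ⇒ 12x+18y-312=0] ∩ [|A−(2, 16)|²=117]]
   so A = (11, 10)

A = (11, 10)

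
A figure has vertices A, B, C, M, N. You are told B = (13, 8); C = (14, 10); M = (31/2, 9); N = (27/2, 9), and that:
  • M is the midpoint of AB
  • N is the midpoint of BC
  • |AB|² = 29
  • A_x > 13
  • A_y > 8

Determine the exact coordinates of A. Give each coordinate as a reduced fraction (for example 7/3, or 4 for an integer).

A = (18, 10)

1. A_x = 18  [A = 2·M−B = 2·(31/2, 9)−(13, 8)]
2. A_y = 10  [A = 2·M−B = 2·(31/2, 9)−(13, 8)]
   so A = (18, 10)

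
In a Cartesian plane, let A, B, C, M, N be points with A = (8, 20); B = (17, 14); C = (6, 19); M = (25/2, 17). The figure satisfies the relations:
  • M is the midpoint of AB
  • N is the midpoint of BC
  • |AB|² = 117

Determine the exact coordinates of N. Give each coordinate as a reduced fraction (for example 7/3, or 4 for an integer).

N = (23/2, 33/2)

1. N_x = 23/2  [2·N = B+C = (17, 14)+(6, 19)]
2. N_y = 33/2  [2·N = B+C = (17, 14)+(6, 19)]
   so N = (23/2, 33/2)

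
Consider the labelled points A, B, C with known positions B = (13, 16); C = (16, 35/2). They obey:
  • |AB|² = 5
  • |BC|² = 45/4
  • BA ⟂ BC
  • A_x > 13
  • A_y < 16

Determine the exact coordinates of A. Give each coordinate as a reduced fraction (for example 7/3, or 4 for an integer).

A = (14, 14)

1. A_x = 14  [[BA ⟂ BC ⇒ 3x+3/2y-63=0] ∩ [|A−(13, 16)|²=5]]
2. A_y = 14  [[BA ⟂ BC ⇒ 3x+3/2y-63=0] ∩ [|A−(13, 16)|²=5]]
   so A = (14, 14)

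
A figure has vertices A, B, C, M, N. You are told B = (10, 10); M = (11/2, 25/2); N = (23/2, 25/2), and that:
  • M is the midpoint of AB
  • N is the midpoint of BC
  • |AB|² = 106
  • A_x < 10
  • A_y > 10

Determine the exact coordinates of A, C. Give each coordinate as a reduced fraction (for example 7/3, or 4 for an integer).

1. A_x = 1  [A = 2·M−B = 2·(11/2, 25/2)−(10, 10)]
2. A_y = 15  [A = 2·M−B = 2·(11/2, 25/2)−(10, 10)]
   so A = (1, 15)
3. C_x = 13  [C = 2·N−B = 2·(23/2, 25/2)−(10, 10)]
4. C_y = 15  [C = 2·N−B = 2·(23/2, 25/2)−(10, 10)]
   so C = (13, 15)

A = (1, 15)
C = (13, 15)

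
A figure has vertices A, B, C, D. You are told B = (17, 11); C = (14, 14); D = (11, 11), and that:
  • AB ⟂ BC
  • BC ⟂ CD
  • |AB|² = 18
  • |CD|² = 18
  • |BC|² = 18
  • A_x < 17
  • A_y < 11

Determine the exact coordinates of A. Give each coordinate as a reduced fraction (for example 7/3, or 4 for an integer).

A = (14, 8)

1. A_x = 14  [[AB ⟂ BC ⇒ 3x-3y-18=0] ∩ [|A−(17, 11)|²=18]]
2. A_y = 8  [[AB ⟂ BC ⇒ 3x-3y-18=0] ∩ [|A−(17, 11)|²=18]]
   so A = (14, 8)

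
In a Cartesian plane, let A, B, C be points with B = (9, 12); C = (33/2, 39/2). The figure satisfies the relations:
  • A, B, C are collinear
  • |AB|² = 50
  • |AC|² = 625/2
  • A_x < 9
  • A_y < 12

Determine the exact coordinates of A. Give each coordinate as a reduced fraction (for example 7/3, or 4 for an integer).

1. A_x = 4  [[A, B, C are collinear ⇒ -15/2x+15/2y-45/2=0] ∩ [|A−(9, 12)|²=50]]
2. A_y = 7  [[A, B, C are collinear ⇒ -15/2x+15/2y-45/2=0] ∩ [|A−(9, 12)|²=50]]
   so A = (4, 7)

A = (4, 7)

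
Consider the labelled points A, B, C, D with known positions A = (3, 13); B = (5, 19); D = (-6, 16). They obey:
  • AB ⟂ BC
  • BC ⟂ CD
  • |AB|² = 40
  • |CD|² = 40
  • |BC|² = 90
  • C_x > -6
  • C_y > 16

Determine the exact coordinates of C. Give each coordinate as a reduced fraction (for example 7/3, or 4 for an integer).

C = (-4, 22)

1. C_x = -4  [[AB ⟂ BC ⇒ 2x+6y-124=0] ∩ [|C−(-6, 16)|²=40]]
2. C_y = 22  [[AB ⟂ BC ⇒ 2x+6y-124=0] ∩ [|C−(-6, 16)|²=40]]
   so C = (-4, 22)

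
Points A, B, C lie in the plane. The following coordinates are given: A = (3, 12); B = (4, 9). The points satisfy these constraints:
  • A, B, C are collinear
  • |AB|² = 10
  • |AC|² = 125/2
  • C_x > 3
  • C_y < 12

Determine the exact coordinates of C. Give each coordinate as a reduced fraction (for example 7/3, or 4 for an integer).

1. C_x = 11/2  [[A, B, C are collinear ⇒ 3x+1y-21=0] ∩ [|C−(3, 12)|²=125/2]]
2. C_y = 9/2  [[A, B, C are collinear ⇒ 3x+1y-21=0] ∩ [|C−(3, 12)|²=125/2]]
   so C = (11/2, 9/2)

C = (11/2, 9/2)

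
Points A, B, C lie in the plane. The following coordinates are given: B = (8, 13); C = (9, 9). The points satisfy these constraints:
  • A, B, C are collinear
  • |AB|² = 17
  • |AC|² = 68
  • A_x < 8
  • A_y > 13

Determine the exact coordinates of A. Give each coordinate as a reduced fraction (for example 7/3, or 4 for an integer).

1. A_x = 7  [[A, B, C are collinear ⇒ 4x+1y-45=0] ∩ [|A−(8, 13)|²=17]]
2. A_y = 17  [[A, B, C are collinear ⇒ 4x+1y-45=0] ∩ [|A−(8, 13)|²=17]]
   so A = (7, 17)

A = (7, 17)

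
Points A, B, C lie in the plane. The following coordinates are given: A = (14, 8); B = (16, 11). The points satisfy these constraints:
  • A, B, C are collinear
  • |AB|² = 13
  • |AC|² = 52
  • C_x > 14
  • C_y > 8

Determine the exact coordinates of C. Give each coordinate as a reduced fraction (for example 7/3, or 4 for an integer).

C = (18, 14)

1. C_x = 18  [[A, B, C are collinear ⇒ -3x+2y+26=0] ∩ [|C−(14, 8)|²=52]]
2. C_y = 14  [[A, B, C are collinear ⇒ -3x+2y+26=0] ∩ [|C−(14, 8)|²=52]]
   so C = (18, 14)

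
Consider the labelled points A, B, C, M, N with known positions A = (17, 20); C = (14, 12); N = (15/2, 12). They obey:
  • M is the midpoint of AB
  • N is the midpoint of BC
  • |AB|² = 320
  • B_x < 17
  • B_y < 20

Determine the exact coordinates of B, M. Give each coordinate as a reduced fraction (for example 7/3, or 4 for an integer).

1. B_x = 1  [B = 2·N−C = 2·(15/2, 12)−(14, 12)]
2. B_y = 12  [B = 2·N−C = 2·(15/2, 12)−(14, 12)]
   so B = (1, 12)
3. M_x = 9  [2·M = A+B = (17, 20)+(1, 12)]
4. M_y = 16  [2·M = A+B = (17, 20)+(1, 12)]
   so M = (9, 16)

B = (1, 12)
M = (9, 16)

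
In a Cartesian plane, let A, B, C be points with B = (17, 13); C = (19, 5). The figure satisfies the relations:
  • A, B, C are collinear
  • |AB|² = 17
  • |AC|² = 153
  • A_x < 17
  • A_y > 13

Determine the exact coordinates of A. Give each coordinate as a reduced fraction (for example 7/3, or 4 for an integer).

1. A_x = 16  [[A, B, C are collinear ⇒ 8x+2y-162=0] ∩ [|A−(17, 13)|²=17]]
2. A_y = 17  [[A, B, C are collinear ⇒ 8x+2y-162=0] ∩ [|A−(17, 13)|²=17]]
   so A = (16, 17)

A = (16, 17)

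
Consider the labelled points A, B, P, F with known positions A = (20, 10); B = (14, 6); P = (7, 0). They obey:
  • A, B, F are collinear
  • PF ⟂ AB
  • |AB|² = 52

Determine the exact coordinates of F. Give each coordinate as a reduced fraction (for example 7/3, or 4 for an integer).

F = (83/13, 12/13)

1. F_x = 83/13  [[A, B, F are collinear ⇒ 4x-6y-20=0] ∩ [PF ⟂ AB ⇒ -6x-4y+42=0]]
2. F_y = 12/13  [[A, B, F are collinear ⇒ 4x-6y-20=0] ∩ [PF ⟂ AB ⇒ -6x-4y+42=0]]
   so F = (83/13, 12/13)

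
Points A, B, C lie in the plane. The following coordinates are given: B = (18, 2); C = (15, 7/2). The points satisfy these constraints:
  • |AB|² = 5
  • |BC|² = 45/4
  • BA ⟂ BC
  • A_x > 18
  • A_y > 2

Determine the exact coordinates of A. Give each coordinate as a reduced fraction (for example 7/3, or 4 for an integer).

A = (19, 4)

1. A_x = 19  [[BA ⟂ BC ⇒ -3x+3/2y+51=0] ∩ [|A−(18, 2)|²=5]]
2. A_y = 4  [[BA ⟂ BC ⇒ -3x+3/2y+51=0] ∩ [|A−(18, 2)|²=5]]
   so A = (19, 4)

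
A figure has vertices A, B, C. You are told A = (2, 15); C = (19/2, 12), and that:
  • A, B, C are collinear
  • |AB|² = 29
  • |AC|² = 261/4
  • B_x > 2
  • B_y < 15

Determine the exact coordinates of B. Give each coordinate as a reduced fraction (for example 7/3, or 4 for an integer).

B = (7, 13)

1. B_x = 7  [[A, B, C are collinear ⇒ -3x-15/2y+237/2=0] ∩ [|B−(2, 15)|²=29]]
2. B_y = 13  [[A, B, C are collinear ⇒ -3x-15/2y+237/2=0] ∩ [|B−(2, 15)|²=29]]
   so B = (7, 13)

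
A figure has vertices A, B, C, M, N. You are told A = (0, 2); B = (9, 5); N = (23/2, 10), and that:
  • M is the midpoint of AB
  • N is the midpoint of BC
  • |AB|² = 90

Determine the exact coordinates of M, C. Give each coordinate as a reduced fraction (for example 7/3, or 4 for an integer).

1. M_x = 9/2  [2·M = A+B = (0, 2)+(9, 5)]
2. M_y = 7/2  [2·M = A+B = (0, 2)+(9, 5)]
   so M = (9/2, 7/2)
3. C_x = 14  [C = 2·N−B = 2·(23/2, 10)−(9, 5)]
4. C_y = 15  [C = 2·N−B = 2·(23/2, 10)−(9, 5)]
   so C = (14, 15)

M = (9/2, 7/2)
C = (14, 15)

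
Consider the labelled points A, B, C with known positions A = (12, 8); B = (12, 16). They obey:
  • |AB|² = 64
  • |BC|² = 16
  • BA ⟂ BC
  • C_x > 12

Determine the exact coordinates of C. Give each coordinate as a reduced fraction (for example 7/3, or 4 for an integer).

C = (16, 16)

1. C_x = 16  [[BA ⟂ BC ⇒ -8y+128=0] ∩ [|C−(12, 16)|²=16]]
2. C_y = 16  [[BA ⟂ BC ⇒ -8y+128=0] ∩ [|C−(12, 16)|²=16]]
   so C = (16, 16)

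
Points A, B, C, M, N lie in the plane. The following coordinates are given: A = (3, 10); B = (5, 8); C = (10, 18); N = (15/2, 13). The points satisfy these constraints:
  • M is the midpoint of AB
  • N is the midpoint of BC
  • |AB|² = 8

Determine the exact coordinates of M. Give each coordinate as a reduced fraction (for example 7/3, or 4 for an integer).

1. M_x = 4  [2·M = A+B = (3, 10)+(5, 8)]
2. M_y = 9  [2·M = A+B = (3, 10)+(5, 8)]
   so M = (4, 9)

M = (4, 9)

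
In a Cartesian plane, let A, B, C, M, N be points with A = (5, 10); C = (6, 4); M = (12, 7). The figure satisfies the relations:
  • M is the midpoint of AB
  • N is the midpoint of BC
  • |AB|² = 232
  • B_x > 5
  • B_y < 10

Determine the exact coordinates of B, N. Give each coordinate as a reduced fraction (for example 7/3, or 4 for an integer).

1. B_x = 19  [B = 2·M−A = 2·(12, 7)−(5, 10)]
2. B_y = 4  [B = 2·M−A = 2·(12, 7)−(5, 10)]
   so B = (19, 4)
3. N_x = 25/2  [2·N = B+C = (19, 4)+(6, 4)]
4. N_y = 4  [2·N = B+C = (19, 4)+(6, 4)]
   so N = (25/2, 4)

B = (19, 4)
N = (25/2, 4)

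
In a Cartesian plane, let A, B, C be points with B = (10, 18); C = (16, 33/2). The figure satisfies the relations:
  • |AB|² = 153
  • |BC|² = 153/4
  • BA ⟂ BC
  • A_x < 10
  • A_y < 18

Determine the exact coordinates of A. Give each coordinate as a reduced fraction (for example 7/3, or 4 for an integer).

A = (7, 6)

1. A_x = 7  [[BA ⟂ BC ⇒ 6x-3/2y-33=0] ∩ [|A−(10, 18)|²=153]]
2. A_y = 6  [[BA ⟂ BC ⇒ 6x-3/2y-33=0] ∩ [|A−(10, 18)|²=153]]
   so A = (7, 6)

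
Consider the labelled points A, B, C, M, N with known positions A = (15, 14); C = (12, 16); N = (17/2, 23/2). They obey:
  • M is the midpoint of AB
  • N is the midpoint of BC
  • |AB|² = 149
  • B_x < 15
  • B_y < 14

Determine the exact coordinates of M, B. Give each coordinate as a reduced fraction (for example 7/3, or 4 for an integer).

M = (10, 21/2)
B = (5, 7)

1. B_x = 5  [B = 2·N−C = 2·(17/2, 23/2)−(12, 16)]
2. B_y = 7  [B = 2·N−C = 2·(17/2, 23/2)−(12, 16)]
   so B = (5, 7)
3. M_x = 10  [2·M = A+B = (15, 14)+(5, 7)]
4. M_y = 21/2  [2·M = A+B = (15, 14)+(5, 7)]
   so M = (10, 21/2)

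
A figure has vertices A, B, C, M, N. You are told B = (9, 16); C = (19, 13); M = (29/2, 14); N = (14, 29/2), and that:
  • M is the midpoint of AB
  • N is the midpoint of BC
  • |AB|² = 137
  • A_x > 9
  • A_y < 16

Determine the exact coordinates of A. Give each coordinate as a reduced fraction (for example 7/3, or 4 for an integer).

1. A_x = 20  [A = 2·M−B = 2·(29/2, 14)−(9, 16)]
2. A_y = 12  [A = 2·M−B = 2·(29/2, 14)−(9, 16)]
   so A = (20, 12)

A = (20, 12)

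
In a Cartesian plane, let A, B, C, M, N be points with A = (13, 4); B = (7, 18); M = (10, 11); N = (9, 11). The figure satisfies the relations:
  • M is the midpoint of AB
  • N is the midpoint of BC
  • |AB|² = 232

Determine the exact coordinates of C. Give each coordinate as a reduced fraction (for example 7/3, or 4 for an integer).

1. C_x = 11  [C = 2·N−B = 2·(9, 11)−(7, 18)]
2. C_y = 4  [C = 2·N−B = 2·(9, 11)−(7, 18)]
   so C = (11, 4)

C = (11, 4)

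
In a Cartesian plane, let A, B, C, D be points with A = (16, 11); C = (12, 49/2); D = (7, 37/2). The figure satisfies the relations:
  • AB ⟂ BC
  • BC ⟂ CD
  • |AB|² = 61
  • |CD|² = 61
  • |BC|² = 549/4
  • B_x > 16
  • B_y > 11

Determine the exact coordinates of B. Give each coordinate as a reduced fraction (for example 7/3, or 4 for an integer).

B = (21, 17)

1. B_x = 21  [[BC ⟂ CD ⇒ 5x+6y-207=0] ∩ [|B−(16, 11)|²=61]]
2. B_y = 17  [[BC ⟂ CD ⇒ 5x+6y-207=0] ∩ [|B−(16, 11)|²=61]]
   so B = (21, 17)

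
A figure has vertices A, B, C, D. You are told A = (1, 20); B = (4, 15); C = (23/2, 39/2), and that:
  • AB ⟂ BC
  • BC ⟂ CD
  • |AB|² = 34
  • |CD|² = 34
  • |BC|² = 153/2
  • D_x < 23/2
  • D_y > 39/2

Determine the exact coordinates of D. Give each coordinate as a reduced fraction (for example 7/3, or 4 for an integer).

1. D_x = 17/2  [[BC ⟂ CD ⇒ 15/2x+9/2y-174=0] ∩ [|D−(23/2, 39/2)|²=34]]
2. D_y = 49/2  [[BC ⟂ CD ⇒ 15/2x+9/2y-174=0] ∩ [|D−(23/2, 39/2)|²=34]]
   so D = (17/2, 49/2)

D = (17/2, 49/2)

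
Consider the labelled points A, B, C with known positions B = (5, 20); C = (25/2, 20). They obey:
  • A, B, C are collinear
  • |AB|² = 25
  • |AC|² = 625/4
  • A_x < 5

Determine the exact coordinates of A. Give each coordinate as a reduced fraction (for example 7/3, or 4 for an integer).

A = (0, 20)

1. A_x = 0  [[A, B, C are collinear ⇒ 15/2y-150=0] ∩ [|A−(5, 20)|²=25]]
2. A_y = 20  [[A, B, C are collinear ⇒ 15/2y-150=0] ∩ [|A−(5, 20)|²=25]]
   so A = (0, 20)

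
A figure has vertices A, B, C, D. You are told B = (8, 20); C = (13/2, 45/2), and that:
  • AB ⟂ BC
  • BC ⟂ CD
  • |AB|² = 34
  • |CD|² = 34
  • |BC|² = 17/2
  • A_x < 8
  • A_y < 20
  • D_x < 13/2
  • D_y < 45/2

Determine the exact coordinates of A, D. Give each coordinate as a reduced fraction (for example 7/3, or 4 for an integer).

1. A_x = 3  [[AB ⟂ BC ⇒ 3/2x-5/2y+38=0] ∩ [|A−(8, 20)|²=34]]
2. A_y = 17  [[AB ⟂ BC ⇒ 3/2x-5/2y+38=0] ∩ [|A−(8, 20)|²=34]]
   so A = (3, 17)
3. D_x = 3/2  [[BC ⟂ CD ⇒ -3/2x+5/2y-93/2=0] ∩ [|D−(13/2, 45/2)|²=34]]
4. D_y = 39/2  [[BC ⟂ CD ⇒ -3/2x+5/2y-93/2=0] ∩ [|D−(13/2, 45/2)|²=34]]
   so D = (3/2, 39/2)

A = (3, 17)
D = (3/2, 39/2)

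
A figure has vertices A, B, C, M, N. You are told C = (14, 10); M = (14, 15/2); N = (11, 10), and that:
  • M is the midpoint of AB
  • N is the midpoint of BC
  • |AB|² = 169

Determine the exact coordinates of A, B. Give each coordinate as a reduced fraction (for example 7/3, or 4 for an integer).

1. B_x = 8  [B = 2·N−C = 2·(11, 10)−(14, 10)]
2. B_y = 10  [B = 2·N−C = 2·(11, 10)−(14, 10)]
   so B = (8, 10)
3. A_x = 20  [A = 2·M−B = 2·(14, 15/2)−(8, 10)]
4. A_y = 5  [A = 2·M−B = 2·(14, 15/2)−(8, 10)]
   so A = (20, 5)

A = (20, 5)
B = (8, 10)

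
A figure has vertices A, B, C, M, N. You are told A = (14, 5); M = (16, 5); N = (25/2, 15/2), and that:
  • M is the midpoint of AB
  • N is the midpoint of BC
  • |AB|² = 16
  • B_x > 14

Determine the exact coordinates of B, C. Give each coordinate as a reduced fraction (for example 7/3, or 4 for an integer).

1. B_x = 18  [B = 2·M−A = 2·(16, 5)−(14, 5)]
2. B_y = 5  [B = 2·M−A = 2·(16, 5)−(14, 5)]
   so B = (18, 5)
3. C_x = 7  [C = 2·N−B = 2·(25/2, 15/2)−(18, 5)]
4. C_y = 10  [C = 2·N−B = 2·(25/2, 15/2)−(18, 5)]
   so C = (7, 10)

B = (18, 5)
C = (7, 10)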